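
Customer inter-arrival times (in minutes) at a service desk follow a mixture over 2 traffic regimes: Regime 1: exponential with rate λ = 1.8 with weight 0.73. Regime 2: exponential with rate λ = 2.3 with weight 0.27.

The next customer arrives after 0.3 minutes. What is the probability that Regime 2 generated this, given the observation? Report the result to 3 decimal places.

Apply Bayes' rule: the posterior for each component is proportional to its prior times its likelihood at x.
Exponential densities:
  p_1 = 1.04895
  p_2 = 1.15362
Weight by the priors:
  π_1·p_1 = 0.73 × 1.04895 = 0.765731
  π_2·p_2 = 0.27 × 1.15362 = 0.311479
Evidence: 0.765731 + 0.311479 = 1.07721
P(Regime 2 | data) ≈ 0.289

0.289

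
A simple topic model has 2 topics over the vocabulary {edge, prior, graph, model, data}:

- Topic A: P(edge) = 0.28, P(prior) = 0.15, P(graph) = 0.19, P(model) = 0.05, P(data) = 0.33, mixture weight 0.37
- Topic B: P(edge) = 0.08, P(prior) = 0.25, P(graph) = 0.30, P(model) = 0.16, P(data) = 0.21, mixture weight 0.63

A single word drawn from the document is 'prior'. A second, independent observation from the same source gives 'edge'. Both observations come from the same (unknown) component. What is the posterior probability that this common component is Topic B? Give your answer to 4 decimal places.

0.4478

Apply Bayes' rule: the posterior for each component is proportional to its prior times its likelihood at x.
Since both observations come from the same component, the likelihood for component k is f_k(x₁)·f_k(x₂).
  f_A = [P(prior | comp) = 0.15] × [0.28] = 0.042
  f_B = [P(prior | comp) = 0.25] × [0.08] = 0.02
Unnormalised posteriors:
  π_A·f_A = 0.37 × 0.042 = 0.01554
  π_B·f_B = 0.63 × 0.02 = 0.0126
Evidence: 0.01554 + 0.0126 = 0.02814
P(Topic B | x) = 0.0126 / 0.02814 ≈ 0.4478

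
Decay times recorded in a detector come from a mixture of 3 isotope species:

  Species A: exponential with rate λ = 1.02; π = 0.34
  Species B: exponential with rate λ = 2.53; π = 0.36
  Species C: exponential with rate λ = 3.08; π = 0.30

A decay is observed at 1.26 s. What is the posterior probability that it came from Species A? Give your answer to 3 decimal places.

P(component k | x) = π_k·f_k(x) / marginal(x), where marginal(x) = Σ_j π_j·f_j(x).
Exponential densities:
  L_A = 1.02·e^(−1.02·1.26) = 1.02·e^(−1.2852) = 0.282127
  L_B = 2.53·e^(−2.53·1.26) = 2.53·e^(−3.1878) = 0.104394
  L_C = 3.08·e^(−3.08·1.26) = 3.08·e^(−3.8808) = 0.0635537
Multiply by the mixture weights:
  π_A·L_A = 0.34 × 0.282127 = 0.0959232
  π_B·L_B = 0.36 × 0.104394 = 0.0375819
  π_C·L_C = 0.30 × 0.0635537 = 0.0190661
Evidence: 0.0959232 + 0.0375819 + 0.0190661 = 0.152571
P(Species A | the observation) = 0.0959232 / 0.152571 ≈ 0.629

0.629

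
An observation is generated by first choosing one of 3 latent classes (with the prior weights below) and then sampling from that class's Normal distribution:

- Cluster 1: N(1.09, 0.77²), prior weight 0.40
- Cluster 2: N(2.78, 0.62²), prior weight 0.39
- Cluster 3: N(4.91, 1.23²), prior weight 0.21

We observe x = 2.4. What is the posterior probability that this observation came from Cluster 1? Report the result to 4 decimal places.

Posterior ∝ prior × likelihood, so P(k | x) ∝ π_k f_k(x); normalise over all components.
Normal densities:
  f_1 = 0.121872
  f_2 = 0.53327
  f_3 = 0.0404342
Weight by the priors:
  π_1·f_1 = 0.40 × 0.121872 = 0.0487489
  π_2·f_2 = 0.39 × 0.53327 = 0.207975
  π_3·f_3 = 0.21 × 0.0404342 = 0.00849118
Sum: 0.0487489 + 0.207975 + 0.00849118 = 0.265215
P(Cluster 1 | 2.4) ≈ 0.1838

0.1838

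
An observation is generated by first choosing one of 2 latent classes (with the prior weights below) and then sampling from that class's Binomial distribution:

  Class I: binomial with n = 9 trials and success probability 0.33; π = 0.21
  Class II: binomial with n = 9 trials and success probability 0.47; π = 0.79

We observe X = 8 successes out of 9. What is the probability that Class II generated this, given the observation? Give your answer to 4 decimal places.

Posterior ∝ prior × likelihood, so P(k | x) ∝ π_k f_k(x); normalise over all components.
Binomial probabilities:
  L_I = 0.000848064
  L_II = 0.011358
Weight by the priors:
  π_I·L_I = 0.21 × 0.000848064 = 0.000178094
  π_II·L_II = 0.79 × 0.011358 = 0.00897281
Evidence: 0.000178094 + 0.00897281 = 0.0091509
P(Class II | x) = 0.00897281 / 0.0091509 ≈ 0.9805

0.9805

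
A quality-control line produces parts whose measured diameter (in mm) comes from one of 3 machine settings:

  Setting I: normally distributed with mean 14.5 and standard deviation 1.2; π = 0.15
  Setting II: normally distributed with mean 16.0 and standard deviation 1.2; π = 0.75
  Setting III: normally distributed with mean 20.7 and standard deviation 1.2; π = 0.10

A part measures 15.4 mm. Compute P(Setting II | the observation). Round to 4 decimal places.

Posterior ∝ prior × likelihood, so P(k | x) ∝ P(Z=k) f_k(x); normalise over all components.
Evaluate each component's likelihood at the observed value:
  f_I = 0.250948
  f_II = 0.293388
  f_III = 1.9313e-05
Weight by the priors:
  P(Z=I)·f_I = 0.15 × 0.250948 = 0.0376422
  P(Z=II)·f_II = 0.75 × 0.293388 = 0.220041
  P(Z=III)·f_III = 0.10 × 1.9313e-05 = 1.9313e-06
Normaliser: 0.0376422 + 0.220041 + 1.9313e-06 = 0.257685
So the posterior for Setting II is 0.220041 / 0.257685 ≈ 0.8539.

0.8539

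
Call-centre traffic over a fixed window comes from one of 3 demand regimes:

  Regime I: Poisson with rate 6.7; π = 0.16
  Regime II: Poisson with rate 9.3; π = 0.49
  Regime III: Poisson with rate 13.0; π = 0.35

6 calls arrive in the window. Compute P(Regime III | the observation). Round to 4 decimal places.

0.0754

The responsibility of component k is π_k f_k(x) divided by Σ_j π_j f_j(x).
Evaluate each component's likelihood at the observed value:
  p_I = 0.154648
  p_II = 0.0821536
  p_III = 0.015153
Prior × likelihood for each component:
  π_I·p_I = 0.16 × 0.154648 = 0.0247436
  π_II·p_II = 0.49 × 0.0821536 = 0.0402553
  π_III·p_III = 0.35 × 0.015153 = 0.00530356
Denominator: 0.0247436 + 0.0402553 + 0.00530356 = 0.0703024
Responsibility of Regime III: 0.00530356 / 0.0703024 ≈ 0.0754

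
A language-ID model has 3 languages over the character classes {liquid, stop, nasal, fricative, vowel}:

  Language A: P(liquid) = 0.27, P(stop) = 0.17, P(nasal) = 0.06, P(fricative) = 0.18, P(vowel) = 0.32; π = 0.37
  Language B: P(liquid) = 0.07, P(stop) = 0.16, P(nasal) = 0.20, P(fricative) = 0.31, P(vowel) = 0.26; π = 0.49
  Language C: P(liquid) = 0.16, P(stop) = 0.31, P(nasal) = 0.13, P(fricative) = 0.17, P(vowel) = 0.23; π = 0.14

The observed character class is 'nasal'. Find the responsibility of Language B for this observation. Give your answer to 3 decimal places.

Apply Bayes' rule: the posterior for each component is proportional to its prior times its likelihood at x.
Component likelihoods at x = 'nasal':
  f_A = 0.06
  f_B = 0.2
  f_C = 0.13
Multiply by the mixture weights:
  P(Z=A)·f_A = 0.37 × 0.06 = 0.0222
  P(Z=B)·f_B = 0.49 × 0.2 = 0.098
  P(Z=C)·f_C = 0.14 × 0.13 = 0.0182
Evidence: 0.0222 + 0.098 + 0.0182 = 0.1384
P(Language B | the observation) = 0.098 / 0.1384 ≈ 0.708

0.708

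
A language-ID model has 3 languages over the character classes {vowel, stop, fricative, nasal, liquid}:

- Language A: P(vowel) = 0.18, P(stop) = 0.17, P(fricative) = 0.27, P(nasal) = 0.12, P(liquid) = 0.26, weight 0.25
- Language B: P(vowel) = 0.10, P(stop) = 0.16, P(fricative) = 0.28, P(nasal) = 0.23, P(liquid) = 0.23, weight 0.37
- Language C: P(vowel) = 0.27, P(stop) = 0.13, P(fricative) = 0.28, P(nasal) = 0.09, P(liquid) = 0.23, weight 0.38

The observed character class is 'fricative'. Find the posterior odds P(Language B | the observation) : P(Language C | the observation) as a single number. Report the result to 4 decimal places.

The posterior odds equal the prior odds times the likelihood ratio: (π_i/π_j)·(f_i(x)/f_j(x)).
Component likelihoods at x = 'fricative':
  p_A = 0.27
  p_B = 0.28
  p_C = 0.28
Odds = (0.37/0.38) × (0.28/0.28) = 0.973684 × 1 ≈ 0.9737

0.9737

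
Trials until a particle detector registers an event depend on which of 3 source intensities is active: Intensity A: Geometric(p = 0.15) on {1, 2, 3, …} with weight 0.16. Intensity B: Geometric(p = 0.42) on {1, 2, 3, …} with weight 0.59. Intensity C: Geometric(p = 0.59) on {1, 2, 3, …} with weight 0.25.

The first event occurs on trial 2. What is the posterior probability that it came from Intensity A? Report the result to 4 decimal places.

0.0908

The responsibility of component k is π_k f_k(x) divided by Σ_j π_j f_j(x).
Geometric probabilities:
  p_A = 0.15·(1−0.15)^1 = 0.15·0.85 = 0.1275
  p_B = 0.42·(1−0.42)^1 = 0.42·0.58 = 0.2436
  p_C = 0.59·(1−0.59)^1 = 0.59·0.41 = 0.2419
Weight by the priors:
  π_A·p_A = 0.16 × 0.1275 = 0.0204
  π_B·p_B = 0.59 × 0.2436 = 0.143724
  π_C·p_C = 0.25 × 0.2419 = 0.060475
Sum: 0.0204 + 0.143724 + 0.060475 = 0.224599
P(Intensity A | data) = 0.0204 / 0.224599 ≈ 0.0908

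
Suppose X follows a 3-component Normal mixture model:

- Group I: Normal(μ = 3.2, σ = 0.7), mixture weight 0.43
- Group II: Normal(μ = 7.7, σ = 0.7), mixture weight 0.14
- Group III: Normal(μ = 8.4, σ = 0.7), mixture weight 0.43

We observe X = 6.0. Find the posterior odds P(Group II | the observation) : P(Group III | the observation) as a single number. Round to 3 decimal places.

6.089

The posterior odds equal the prior odds times the likelihood ratio: (w_i/w_j)·(f_i(x)/f_j(x)).
Normal densities:
  L_I = (1/(0.7·√(2π)))·exp(−(6.0−3.2)²/(2·0.7²)) = 0.569918·exp(-8.00000) = 0.000191186
  L_II = (1/(0.7·√(2π)))·exp(−(6.0−7.7)²/(2·0.7²)) = 0.569918·exp(-2.94898) = 0.0298598
  L_III = (1/(0.7·√(2π)))·exp(−(6.0−8.4)²/(2·0.7²)) = 0.569918·exp(-5.87755) = 0.0015967
0.00418037 / 0.000686582 ≈ 6.089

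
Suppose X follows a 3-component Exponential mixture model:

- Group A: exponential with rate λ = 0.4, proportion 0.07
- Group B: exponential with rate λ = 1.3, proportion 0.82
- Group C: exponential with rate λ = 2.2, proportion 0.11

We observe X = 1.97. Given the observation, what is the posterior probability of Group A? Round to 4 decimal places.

By Bayes' theorem, P(k | x) = π_k f_k(x) / Σ_j π_j f_j(x).
Evaluate each component's likelihood at the observed value:
  L_A = 0.181901
  L_B = 0.100396
  L_C = 0.028853
Prior × likelihood for each component:
  π_A·L_A = 0.07 × 0.181901 = 0.0127331
  π_B·L_B = 0.82 × 0.100396 = 0.0823245
  π_C·L_C = 0.11 × 0.028853 = 0.00317383
Normaliser: 0.0127331 + 0.0823245 + 0.00317383 = 0.0982314
Responsibility of Group A: 0.0127331 / 0.0982314 ≈ 0.1296

0.1296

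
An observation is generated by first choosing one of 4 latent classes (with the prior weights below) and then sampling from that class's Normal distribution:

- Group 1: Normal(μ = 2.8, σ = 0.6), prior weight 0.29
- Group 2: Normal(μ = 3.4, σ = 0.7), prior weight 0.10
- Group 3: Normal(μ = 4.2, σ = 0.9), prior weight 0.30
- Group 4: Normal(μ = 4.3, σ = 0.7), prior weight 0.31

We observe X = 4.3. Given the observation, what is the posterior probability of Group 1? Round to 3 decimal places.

0.025

P(component k | x) = P(Z=k)·f_k(x) / marginal(x), where marginal(x) = Σ_j P(Z=j)·f_j(x).
Evaluate each component's likelihood at the observed value:
  L_1 = (1/(0.6·√(2π)))·exp(−(4.3−2.8)²/(2·0.6²)) = 0.664904·exp(-3.12500) = 0.0292138
  L_2 = (1/(0.7·√(2π)))·exp(−(4.3−3.4)²/(2·0.7²)) = 0.569918·exp(-0.82653) = 0.249376
  L_3 = (1/(0.9·√(2π)))·exp(−(4.3−4.2)²/(2·0.9²)) = 0.443269·exp(-0.00617) = 0.440541
  L_4 = (1/(0.7·√(2π)))·exp(−(4.3−4.3)²/(2·0.7²)) = 0.569918·exp(-0.00000) = 0.569918
Prior × likelihood for each component:
  P(Z=1)·L_1 = 0.29 × 0.0292138 = 0.00847201
  P(Z=2)·L_2 = 0.10 × 0.249376 = 0.0249376
  P(Z=3)·L_3 = 0.30 × 0.440541 = 0.132162
  P(Z=4)·L_4 = 0.31 × 0.569918 = 0.176674
Marginal: 0.00847201 + 0.0249376 + 0.132162 + 0.176674 = 0.342246
So the posterior for Group 1 is 0.00847201 / 0.342246 ≈ 0.025.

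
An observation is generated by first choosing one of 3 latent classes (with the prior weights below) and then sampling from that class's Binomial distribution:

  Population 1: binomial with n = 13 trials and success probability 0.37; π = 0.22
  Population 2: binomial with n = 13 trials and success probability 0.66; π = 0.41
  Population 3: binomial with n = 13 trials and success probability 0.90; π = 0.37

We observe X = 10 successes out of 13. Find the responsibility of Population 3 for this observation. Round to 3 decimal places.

Apply Bayes' rule: the posterior for each component is proportional to its prior times its likelihood at x.
Component likelihoods at x = 10 successes out of 13:
  f_1 = C(13,10)·0.37^10·0.63^3 = 286·4.80858e-05·0.250047 = 0.00343878
  f_2 = C(13,10)·0.66^10·0.34^3 = 286·0.0156834·0.039304 = 0.176296
  f_3 = C(13,10)·0.90^10·0.10^3 = 286·0.348678·0.001 = 0.099722
Multiply by the mixture weights:
  π_1·f_1 = 0.22 × 0.00343878 = 0.000756533
  π_2·f_2 = 0.41 × 0.176296 = 0.0722813
  π_3·f_3 = 0.37 × 0.099722 = 0.0368972
Denominator: 0.000756533 + 0.0722813 + 0.0368972 = 0.109935
P(Population 3 | 10 successes out of 13) = 0.0368972 / 0.109935 ≈ 0.336

0.336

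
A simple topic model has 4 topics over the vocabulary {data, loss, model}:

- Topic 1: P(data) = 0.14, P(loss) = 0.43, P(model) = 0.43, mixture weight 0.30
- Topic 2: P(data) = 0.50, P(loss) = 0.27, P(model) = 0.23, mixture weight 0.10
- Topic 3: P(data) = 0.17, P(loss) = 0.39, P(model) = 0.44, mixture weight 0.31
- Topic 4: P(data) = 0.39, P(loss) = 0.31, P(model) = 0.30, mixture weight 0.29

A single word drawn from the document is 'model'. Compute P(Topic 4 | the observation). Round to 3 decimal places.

The responsibility of component k is P(Z=k) f_k(x) divided by Σ_j P(Z=j) f_j(x).
Component likelihoods at x = 'model':
  L_1 = P(model | comp) = 0.43
  L_2 = P(model | comp) = 0.23
  L_3 = P(model | comp) = 0.44
  L_4 = P(model | comp) = 0.30
Multiply by the mixture weights:
  P(Z=1)·L_1 = 0.30 × 0.43 = 0.129
  P(Z=2)·L_2 = 0.10 × 0.23 = 0.023
  P(Z=3)·L_3 = 0.31 × 0.44 = 0.1364
  P(Z=4)·L_4 = 0.29 × 0.3 = 0.087
Evidence: 0.129 + 0.023 + 0.1364 + 0.087 = 0.3754
Responsibility of Topic 4: 0.087 / 0.3754 ≈ 0.232

0.232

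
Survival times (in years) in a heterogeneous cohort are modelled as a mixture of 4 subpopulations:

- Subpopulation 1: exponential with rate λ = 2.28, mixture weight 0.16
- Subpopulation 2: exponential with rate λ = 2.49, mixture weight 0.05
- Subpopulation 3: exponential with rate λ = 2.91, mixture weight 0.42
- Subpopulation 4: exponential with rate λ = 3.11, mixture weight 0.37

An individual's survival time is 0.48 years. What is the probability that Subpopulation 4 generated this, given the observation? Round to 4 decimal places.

Posterior ∝ prior × likelihood, so P(k | x) ∝ π_k f_k(x); normalise over all components.
Evaluate each component's likelihood at the observed value:
  p_1 = 2.28·e^(−2.28·0.48) = 2.28·e^(−1.0944) = 0.763208
  p_2 = 2.49·e^(−2.49·0.48) = 2.49·e^(−1.1952) = 0.753582
  p_3 = 2.91·e^(−2.91·0.48) = 2.91·e^(−1.3968) = 0.719897
  p_4 = 3.11·e^(−3.11·0.48) = 3.11·e^(−1.4928) = 0.698949
Weight by the priors:
  π_1·p_1 = 0.16 × 0.763208 = 0.122113
  π_2·p_2 = 0.05 × 0.753582 = 0.0376791
  π_3·p_3 = 0.42 × 0.719897 = 0.302357
  π_4·p_4 = 0.37 × 0.698949 = 0.258611
Sum: 0.122113 + 0.0376791 + 0.302357 + 0.258611 = 0.72076
So the posterior for Subpopulation 4 is 0.258611 / 0.72076 ≈ 0.3588.

0.3588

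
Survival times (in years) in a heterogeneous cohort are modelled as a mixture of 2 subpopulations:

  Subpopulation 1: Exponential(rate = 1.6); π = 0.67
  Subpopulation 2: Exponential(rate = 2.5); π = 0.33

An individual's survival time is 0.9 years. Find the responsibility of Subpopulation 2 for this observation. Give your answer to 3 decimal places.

0.255

The responsibility of component k is π_k f_k(x) divided by Σ_j π_j f_j(x).
Evaluate each component's likelihood at the observed value:
  p_1 = 1.6·e^(−1.6·0.9) = 1.6·e^(−1.4400) = 0.379084
  p_2 = 2.5·e^(−2.5·0.9) = 2.5·e^(−2.2500) = 0.263498
Unnormalised posteriors:
  π_1·p_1 = 0.67 × 0.379084 = 0.253987
  π_2·p_2 = 0.33 × 0.263498 = 0.0869544
Evidence: 0.253987 + 0.0869544 = 0.340941
So the posterior for Subpopulation 2 is 0.0869544 / 0.340941 ≈ 0.255.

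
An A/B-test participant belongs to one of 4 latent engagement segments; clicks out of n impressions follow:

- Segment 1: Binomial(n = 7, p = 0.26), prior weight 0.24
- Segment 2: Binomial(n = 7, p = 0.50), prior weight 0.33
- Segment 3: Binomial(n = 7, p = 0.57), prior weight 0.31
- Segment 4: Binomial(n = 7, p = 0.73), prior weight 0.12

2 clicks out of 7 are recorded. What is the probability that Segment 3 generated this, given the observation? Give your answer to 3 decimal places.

0.191

By Bayes' theorem, P(k | x) = w_k f_k(x) / Σ_j w_j f_j(x).
Evaluate each component's likelihood at the observed value:
  p_1 = C(7,2)·0.26^2·0.74^5 = 21·0.0676·0.221901 = 0.31501
  p_2 = C(7,2)·0.50^2·0.50^5 = 21·0.25·0.03125 = 0.164062
  p_3 = C(7,2)·0.57^2·0.43^5 = 21·0.3249·0.0147008 = 0.100302
  p_4 = C(7,2)·0.73^2·0.27^5 = 21·0.5329·0.00143489 = 0.0160577
Prior × likelihood for each component:
  w_1·p_1 = 0.24 × 0.31501 = 0.0756024
  w_2·p_2 = 0.33 × 0.164062 = 0.0541406
  w_3·p_3 = 0.31 × 0.100302 = 0.0310937
  w_4·p_4 = 0.12 × 0.0160577 = 0.00192693
Marginal: 0.0756024 + 0.0541406 + 0.0310937 + 0.00192693 = 0.162764
So the posterior for Segment 3 is 0.0310937 / 0.162764 ≈ 0.191.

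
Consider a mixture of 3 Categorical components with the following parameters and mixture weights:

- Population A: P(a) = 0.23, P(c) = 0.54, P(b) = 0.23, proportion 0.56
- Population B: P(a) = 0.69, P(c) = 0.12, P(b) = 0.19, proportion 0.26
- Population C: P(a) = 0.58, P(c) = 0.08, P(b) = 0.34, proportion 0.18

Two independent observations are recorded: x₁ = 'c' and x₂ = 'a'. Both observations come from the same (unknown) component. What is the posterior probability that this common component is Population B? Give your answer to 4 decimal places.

P(component k | x) = P(Z=k)·f_k(x) / marginal(x), where marginal(x) = Σ_j P(Z=j)·f_j(x).
Since both observations come from the same component, the likelihood for component k is f_k(x₁)·f_k(x₂).
  f_A = [P(c | comp) = 0.54] × [0.23] = 0.1242
  f_B = [P(c | comp) = 0.12] × [0.69] = 0.0828
  f_C = [P(c | comp) = 0.08] × [0.58] = 0.0464
Multiply by the mixture weights:
  P(Z=A)·f_A = 0.56 × 0.1242 = 0.069552
  P(Z=B)·f_B = 0.26 × 0.0828 = 0.021528
  P(Z=C)·f_C = 0.18 × 0.0464 = 0.008352
Sum: 0.069552 + 0.021528 + 0.008352 = 0.099432
P(Population B | x) = 0.021528 / 0.099432 ≈ 0.2165

0.2165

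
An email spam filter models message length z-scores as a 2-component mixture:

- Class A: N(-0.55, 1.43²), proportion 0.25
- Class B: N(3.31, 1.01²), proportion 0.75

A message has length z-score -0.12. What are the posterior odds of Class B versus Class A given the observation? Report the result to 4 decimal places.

0.0139

Since P(k|x) ∝ P(Z=k) f_k(x), the posterior odds are P(Z=i) f_i(x) / (P(Z=j) f_j(x)).
Evaluate each component's likelihood at the observed value:
  p_A = 0.266649
  p_B = 0.00123655
Odds = (0.75/0.25) × (0.00123655/0.266649) = 3 × 0.00463737 ≈ 0.0139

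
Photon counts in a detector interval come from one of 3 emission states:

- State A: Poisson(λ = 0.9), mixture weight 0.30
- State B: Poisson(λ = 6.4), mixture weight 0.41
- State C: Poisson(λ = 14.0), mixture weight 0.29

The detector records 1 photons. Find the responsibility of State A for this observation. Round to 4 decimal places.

The responsibility of component k is w_k f_k(x) divided by Σ_j w_j f_j(x).
Evaluate each component's likelihood at the observed value:
  p_A = e^(−0.9)·0.9^1/1! = 0.365913
  p_B = e^(−6.4)·6.4^1/1! = 0.010634
  p_C = e^(−14.0)·14.0^1/1! = 1.16414e-05
Unnormalised posteriors:
  w_A·p_A = 0.30 × 0.365913 = 0.109774
  w_B·p_B = 0.41 × 0.010634 = 0.00435993
  w_C·p_C = 0.29 × 1.16414e-05 = 3.37601e-06
Normaliser: 0.109774 + 0.00435993 + 3.37601e-06 = 0.114137
Responsibility of State A: 0.109774 / 0.114137 ≈ 0.9618

0.9618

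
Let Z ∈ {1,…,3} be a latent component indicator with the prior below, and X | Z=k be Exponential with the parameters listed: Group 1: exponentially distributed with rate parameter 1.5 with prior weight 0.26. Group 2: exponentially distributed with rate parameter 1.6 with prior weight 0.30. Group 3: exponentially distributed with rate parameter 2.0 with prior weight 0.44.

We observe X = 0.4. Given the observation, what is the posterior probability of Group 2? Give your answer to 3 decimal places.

Apply Bayes' rule: the posterior for each component is proportional to its prior times its likelihood at x.
Evaluate each component's likelihood at the observed value:
  L_1 = 0.823217
  L_2 = 0.843668
  L_3 = 0.898658
Prior × likelihood for each component:
  π_1·L_1 = 0.26 × 0.823217 = 0.214037
  π_2·L_2 = 0.30 × 0.843668 = 0.2531
  π_3·L_3 = 0.44 × 0.898658 = 0.395409
Sum: 0.214037 + 0.2531 + 0.395409 = 0.862546
Responsibility of Group 2: 0.2531 / 0.862546 ≈ 0.293

0.293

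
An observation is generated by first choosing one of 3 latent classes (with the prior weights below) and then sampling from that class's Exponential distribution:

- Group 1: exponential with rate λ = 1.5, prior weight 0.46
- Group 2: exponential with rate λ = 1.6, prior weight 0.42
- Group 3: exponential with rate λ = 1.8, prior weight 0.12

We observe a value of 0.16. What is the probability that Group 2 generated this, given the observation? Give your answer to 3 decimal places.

0.425

P(component k | x) = π_k·f_k(x) / marginal(x), where marginal(x) = Σ_j π_j·f_j(x).
Evaluate each component's likelihood at the observed value:
  L_1 = 1.5·e^(−1.5·0.16) = 1.5·e^(−0.2400) = 1.17994
  L_2 = 1.6·e^(−1.6·0.16) = 1.6·e^(−0.2560) = 1.23863
  L_3 = 1.8·e^(−1.8·0.16) = 1.8·e^(−0.2880) = 1.34957
Unnormalised posteriors:
  π_1·L_1 = 0.46 × 1.17994 = 0.542773
  π_2·L_2 = 0.42 × 1.23863 = 0.520223
  π_3·L_3 = 0.12 × 1.34957 = 0.161949
Normaliser: 0.542773 + 0.520223 + 0.161949 = 1.22495
P(Group 2 | data) = 0.520223 / 1.22495 ≈ 0.425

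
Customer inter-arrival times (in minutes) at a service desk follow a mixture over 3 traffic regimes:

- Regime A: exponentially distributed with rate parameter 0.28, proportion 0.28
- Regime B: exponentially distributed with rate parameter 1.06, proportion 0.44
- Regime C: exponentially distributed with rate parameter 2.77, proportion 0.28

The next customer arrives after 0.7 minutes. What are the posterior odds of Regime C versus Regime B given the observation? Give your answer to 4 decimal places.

0.5024

Posterior odds = (P(Z=i) f_i(x)) / (P(Z=j) f_j(x)); the normalising sum cancels.
Exponential densities:
  f_A = 0.28·e^(−0.28·0.7) = 0.28·e^(−0.1960) = 0.230163
  f_B = 1.06·e^(−1.06·0.7) = 1.06·e^(−0.7420) = 0.50473
  f_C = 2.77·e^(−2.77·0.7) = 2.77·e^(−1.9390) = 0.398458
Posterior odds = (P(Z=C)·f_C) / (P(Z=B)·f_B) = (0.28·0.398458) / (0.44·0.50473) = 0.111568 / 0.222081 ≈ 0.5024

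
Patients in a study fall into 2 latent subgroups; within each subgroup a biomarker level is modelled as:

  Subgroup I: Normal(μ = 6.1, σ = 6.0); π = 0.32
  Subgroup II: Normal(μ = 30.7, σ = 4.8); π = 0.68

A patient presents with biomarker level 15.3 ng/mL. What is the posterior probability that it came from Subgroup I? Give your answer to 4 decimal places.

0.9523

P(component k | x) = w_k·f_k(x) / marginal(x), where marginal(x) = Σ_j w_j·f_j(x).
Normal densities:
  L_I = 0.0205221
  L_II = 0.000483598
Unnormalised posteriors:
  w_I·L_I = 0.32 × 0.0205221 = 0.00656707
  w_II·L_II = 0.68 × 0.000483598 = 0.000328847
Evidence: 0.00656707 + 0.000328847 = 0.00689591
P(Subgroup I | the observation) ≈ 0.9523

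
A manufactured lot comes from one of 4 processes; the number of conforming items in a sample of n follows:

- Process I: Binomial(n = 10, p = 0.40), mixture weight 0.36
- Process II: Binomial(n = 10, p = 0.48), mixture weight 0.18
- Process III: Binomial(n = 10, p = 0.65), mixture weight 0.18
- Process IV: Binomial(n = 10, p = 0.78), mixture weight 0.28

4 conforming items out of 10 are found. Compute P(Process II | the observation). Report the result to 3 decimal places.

Posterior ∝ prior × likelihood, so P(k | x) ∝ π_k f_k(x); normalise over all components.
Binomial probabilities:
  L_I = C(10,4)·0.40^4·0.60^6 = 210·0.0256·0.046656 = 0.250823
  L_II = C(10,4)·0.48^4·0.52^6 = 210·0.0530842·0.0197706 = 0.220396
  L_III = C(10,4)·0.65^4·0.35^6 = 210·0.178506·0.00183827 = 0.0689098
  L_IV = C(10,4)·0.78^4·0.22^6 = 210·0.370151·0.00011338 = 0.0088132
Weight by the priors:
  π_I·L_I = 0.36 × 0.250823 = 0.0902962
  π_II·L_II = 0.18 × 0.220396 = 0.0396713
  π_III·L_III = 0.18 × 0.0689098 = 0.0124038
  π_IV·L_IV = 0.28 × 0.0088132 = 0.0024677
Normaliser: 0.0902962 + 0.0396713 + 0.0124038 + 0.0024677 = 0.144839
So the posterior for Process II is 0.0396713 / 0.144839 ≈ 0.274.

0.274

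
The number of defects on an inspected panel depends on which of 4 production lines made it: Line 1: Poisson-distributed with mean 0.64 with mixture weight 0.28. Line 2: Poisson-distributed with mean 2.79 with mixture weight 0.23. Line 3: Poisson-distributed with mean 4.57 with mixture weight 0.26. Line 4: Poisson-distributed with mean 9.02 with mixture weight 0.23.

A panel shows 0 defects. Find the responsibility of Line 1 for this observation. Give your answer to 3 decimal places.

0.898

Posterior ∝ prior × likelihood, so P(k | x) ∝ π_k f_k(x); normalise over all components.
Evaluate each component's likelihood at the observed value:
  f_1 = e^(−0.64)·0.64^0/0! = 0.527292
  f_2 = e^(−2.79)·2.79^0/0! = 0.0614212
  f_3 = e^(−4.57)·4.57^0/0! = 0.010358
  f_4 = e^(−9.02)·9.02^0/0! = 0.000120966
Prior × likelihood for each component:
  π_1·f_1 = 0.28 × 0.527292 = 0.147642
  π_2·f_2 = 0.23 × 0.0614212 = 0.0141269
  π_3·f_3 = 0.26 × 0.010358 = 0.00269307
  π_4·f_4 = 0.23 × 0.000120966 = 2.78222e-05
Marginal: 0.147642 + 0.0141269 + 0.00269307 + 2.78222e-05 = 0.16449
Responsibility of Line 1: 0.147642 / 0.16449 ≈ 0.898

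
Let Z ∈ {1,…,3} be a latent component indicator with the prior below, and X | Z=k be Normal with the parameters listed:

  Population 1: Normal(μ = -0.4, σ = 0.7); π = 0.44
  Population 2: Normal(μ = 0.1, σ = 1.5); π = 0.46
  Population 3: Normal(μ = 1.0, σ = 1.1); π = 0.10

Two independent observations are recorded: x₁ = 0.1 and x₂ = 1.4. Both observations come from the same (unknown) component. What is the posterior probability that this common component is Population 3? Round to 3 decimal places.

0.250

By Bayes' theorem, P(k | x) = P(Z=k) f_k(x) / Σ_j P(Z=j) f_j(x).
Since both observations come from the same component, the likelihood for component k is f_k(x₁)·f_k(x₂).
  p_1 = [(1/(0.7·√(2π)))·exp(−(0.1−-0.4)²/(2·0.7²)) = 0.569918·exp(-0.25510) = 0.441593] × [0.0208921] = 0.0092258
  p_2 = [(1/(1.5·√(2π)))·exp(−(0.1−0.1)²/(2·1.5²)) = 0.265962·exp(-0.00000) = 0.265962] × [0.182691] = 0.0485888
  p_3 = [(1/(1.1·√(2π)))·exp(−(0.1−1.0)²/(2·1.1²)) = 0.362675·exp(-0.33471) = 0.25951] × [0.339472] = 0.0880964
Multiply by the mixture weights:
  P(Z=1)·p_1 = 0.44 × 0.0092258 = 0.00405935
  P(Z=2)·p_2 = 0.46 × 0.0485888 = 0.0223508
  P(Z=3)·p_3 = 0.10 × 0.0880964 = 0.00880964
Sum: 0.00405935 + 0.0223508 + 0.00880964 = 0.0352198
P(Population 3 | data) = 0.00880964 / 0.0352198 ≈ 0.250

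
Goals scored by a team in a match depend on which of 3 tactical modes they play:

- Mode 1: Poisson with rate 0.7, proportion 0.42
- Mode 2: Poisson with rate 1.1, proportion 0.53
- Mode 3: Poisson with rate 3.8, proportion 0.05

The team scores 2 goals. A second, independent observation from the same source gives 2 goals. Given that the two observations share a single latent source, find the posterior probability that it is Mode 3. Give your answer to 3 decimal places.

Apply Bayes' rule: the posterior for each component is proportional to its prior times its likelihood at x.
Since both observations come from the same component, the likelihood for component k is f_k(x₁)·f_k(x₂).
  p_1 = [0.121663] × [0.121663] = 0.014802
  p_2 = [0.201387] × [0.201387] = 0.0405567
  p_3 = [0.161517] × [0.161517] = 0.0260877
Multiply by the mixture weights:
  w_1·p_1 = 0.42 × 0.014802 = 0.00621683
  w_2·p_2 = 0.53 × 0.0405567 = 0.0214951
  w_3·p_3 = 0.05 × 0.0260877 = 0.00130439
Denominator: 0.00621683 + 0.0214951 + 0.00130439 = 0.0290163
Responsibility of Mode 3: 0.00130439 / 0.0290163 ≈ 0.045

0.045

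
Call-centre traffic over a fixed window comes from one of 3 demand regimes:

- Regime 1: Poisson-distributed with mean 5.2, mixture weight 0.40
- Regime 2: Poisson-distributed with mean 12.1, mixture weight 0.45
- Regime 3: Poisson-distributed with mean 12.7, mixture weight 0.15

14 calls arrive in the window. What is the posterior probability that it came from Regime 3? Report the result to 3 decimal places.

0.264

Posterior ∝ prior × likelihood, so P(k | x) ∝ π_k f_k(x); normalise over all components.
Component likelihoods at x = 14 calls:
  f_1 = e^(−5.2)·5.2^14/14! = 0.000668817
  f_2 = e^(−12.1)·12.1^14/14! = 0.0919652
  f_3 = e^(−12.7)·12.7^14/14! = 0.0993811
Unnormalised posteriors:
  π_1·f_1 = 0.40 × 0.000668817 = 0.000267527
  π_2·f_2 = 0.45 × 0.0919652 = 0.0413843
  π_3·f_3 = 0.15 × 0.0993811 = 0.0149072
Denominator: 0.000267527 + 0.0413843 + 0.0149072 = 0.056559
Responsibility of Regime 3: 0.0149072 / 0.056559 ≈ 0.264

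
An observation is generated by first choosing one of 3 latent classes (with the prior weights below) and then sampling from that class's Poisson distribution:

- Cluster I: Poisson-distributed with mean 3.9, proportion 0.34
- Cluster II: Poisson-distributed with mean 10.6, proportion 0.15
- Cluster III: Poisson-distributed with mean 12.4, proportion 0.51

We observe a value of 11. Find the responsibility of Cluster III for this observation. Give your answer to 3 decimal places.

Posterior ∝ prior × likelihood, so P(k | x) ∝ π_k f_k(x); normalise over all components.
Poisson probabilities:
  f_I = 0.00160993
  f_II = 0.118492
  f_III = 0.109959
Prior × likelihood for each component:
  π_I·f_I = 0.34 × 0.00160993 = 0.000547376
  π_II·f_II = 0.15 × 0.118492 = 0.0177737
  π_III·f_III = 0.51 × 0.109959 = 0.0560791
Denominator: 0.000547376 + 0.0177737 + 0.0560791 = 0.0744003
P(Cluster III | x) ≈ 0.754

0.754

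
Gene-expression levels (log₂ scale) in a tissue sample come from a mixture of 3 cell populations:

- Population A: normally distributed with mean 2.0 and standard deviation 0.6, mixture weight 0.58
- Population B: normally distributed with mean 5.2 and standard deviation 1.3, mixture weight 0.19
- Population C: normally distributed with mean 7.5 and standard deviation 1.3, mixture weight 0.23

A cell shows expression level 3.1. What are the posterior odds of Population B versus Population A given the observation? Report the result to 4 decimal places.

Only the two components matter; the odds are (w_i f_i(x)) / (w_j f_j(x)).
Component likelihoods at x = 3.1:
  p_A = (1/(0.6·√(2π)))·exp(−(3.1−2.0)²/(2·0.6²)) = 0.664904·exp(-1.68056) = 0.123852
  p_B = (1/(1.3·√(2π)))·exp(−(3.1−5.2)²/(2·1.3²)) = 0.306879·exp(-1.30473) = 0.0832392
  p_C = (1/(1.3·√(2π)))·exp(−(3.1−7.5)²/(2·1.3²)) = 0.306879·exp(-5.72781) = 0.000998643
Odds = (0.19/0.58) × (0.0832392/0.123852) = 0.327586 × 0.672087 ≈ 0.2202

0.2202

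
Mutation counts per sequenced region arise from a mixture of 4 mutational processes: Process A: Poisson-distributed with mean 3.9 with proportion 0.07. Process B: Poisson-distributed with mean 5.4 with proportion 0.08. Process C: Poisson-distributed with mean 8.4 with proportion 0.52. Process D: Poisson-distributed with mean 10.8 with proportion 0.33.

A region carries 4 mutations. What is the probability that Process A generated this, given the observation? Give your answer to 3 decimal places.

Posterior ∝ prior × likelihood, so P(k | x) ∝ P(Z=k) f_k(x); normalise over all components.
Poisson probabilities:
  L_A = e^(−3.9)·3.9^4/4! = 0.195119
  L_B = e^(−5.4)·5.4^4/4! = 0.16002
  L_C = e^(−8.4)·8.4^4/4! = 0.0466479
  L_D = e^(−10.8)·10.8^4/4! = 0.0115639
Multiply by the mixture weights:
  P(Z=A)·L_A = 0.07 × 0.195119 = 0.0136583
  P(Z=B)·L_B = 0.08 × 0.16002 = 0.0128016
  P(Z=C)·L_C = 0.52 × 0.0466479 = 0.0242569
  P(Z=D)·L_D = 0.33 × 0.0115639 = 0.00381608
Evidence: 0.0136583 + 0.0128016 + 0.0242569 + 0.00381608 = 0.0545329
P(Process A | 4 mutations) = 0.0136583 / 0.0545329 ≈ 0.250

0.250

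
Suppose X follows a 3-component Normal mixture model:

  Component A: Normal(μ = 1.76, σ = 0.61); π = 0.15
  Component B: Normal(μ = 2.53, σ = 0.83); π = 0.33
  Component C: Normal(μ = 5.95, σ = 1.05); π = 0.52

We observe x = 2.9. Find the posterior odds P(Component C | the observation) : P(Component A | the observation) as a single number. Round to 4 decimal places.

The posterior odds equal the prior odds times the likelihood ratio: (π_i/π_j)·(f_i(x)/f_j(x)).
Evaluate each component's likelihood at the observed value:
  f_A = (1/(0.61·√(2π)))·exp(−(2.9−1.76)²/(2·0.61²)) = 0.654004·exp(-1.74630) = 0.11407
  f_B = (1/(0.83·√(2π)))·exp(−(2.9−2.53)²/(2·0.83²)) = 0.480653·exp(-0.09936) = 0.435191
  f_C = (1/(1.05·√(2π)))·exp(−(2.9−5.95)²/(2·1.05²)) = 0.379945·exp(-4.21882) = 0.00559127
Odds = (0.52/0.15) × (0.00559127/0.11407) = 3.46667 × 0.0490163 ≈ 0.1699

0.1699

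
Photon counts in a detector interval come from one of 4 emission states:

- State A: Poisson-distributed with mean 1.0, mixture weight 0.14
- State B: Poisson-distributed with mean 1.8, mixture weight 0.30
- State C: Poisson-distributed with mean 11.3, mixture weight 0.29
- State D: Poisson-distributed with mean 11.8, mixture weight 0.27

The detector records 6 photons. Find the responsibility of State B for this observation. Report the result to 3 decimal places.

0.115

Posterior ∝ prior × likelihood, so P(k | x) ∝ π_k f_k(x); normalise over all components.
Evaluate each component's likelihood at the observed value:
  L_A = e^(−1.0)·1.0^6/6! = 0.000510944
  L_B = e^(−1.8)·1.8^6/6! = 0.00780859
  L_C = e^(−11.3)·11.3^6/6! = 0.0357775
  L_D = e^(−11.8)·11.8^6/6! = 0.0281374
Multiply by the mixture weights:
  π_A·L_A = 0.14 × 0.000510944 = 7.15321e-05
  π_B·L_B = 0.30 × 0.00780859 = 0.00234258
  π_C·L_C = 0.29 × 0.0357775 = 0.0103755
  π_D·L_D = 0.27 × 0.0281374 = 0.00759711
Sum: 7.15321e-05 + 0.00234258 + 0.0103755 + 0.00759711 = 0.0203867
Responsibility of State B: 0.00234258 / 0.0203867 ≈ 0.115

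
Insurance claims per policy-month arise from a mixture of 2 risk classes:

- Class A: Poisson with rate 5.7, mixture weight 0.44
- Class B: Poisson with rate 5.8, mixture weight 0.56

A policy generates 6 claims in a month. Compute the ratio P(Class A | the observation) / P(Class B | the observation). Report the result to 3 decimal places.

0.782

The posterior odds equal the prior odds times the likelihood ratio: (π_i/π_j)·(f_i(x)/f_j(x)).
Poisson probabilities:
  L_A = e^(−5.7)·5.7^6/6! = 0.159382
  L_B = e^(−5.8)·5.8^6/6! = 0.160076
0.0701279 / 0.0896428 ≈ 0.782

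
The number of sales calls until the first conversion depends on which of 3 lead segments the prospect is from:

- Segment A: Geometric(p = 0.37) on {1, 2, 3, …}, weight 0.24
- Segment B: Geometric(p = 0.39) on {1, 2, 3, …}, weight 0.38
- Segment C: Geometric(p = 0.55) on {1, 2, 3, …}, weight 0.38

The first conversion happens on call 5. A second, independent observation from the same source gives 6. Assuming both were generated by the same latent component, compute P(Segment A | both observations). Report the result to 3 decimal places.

0.402

Apply Bayes' rule: the posterior for each component is proportional to its prior times its likelihood at x.
Since both observations come from the same component, the likelihood for component k is f_k(x₁)·f_k(x₂).
  f_A = [0.37·(1−0.37)^4 = 0.37·0.15753 = 0.058286] × [0.0367202] = 0.00214027
  f_B = [0.39·(1−0.39)^4 = 0.39·0.138458 = 0.0539988] × [0.0329393] = 0.00177868
  f_C = [0.55·(1−0.55)^4 = 0.55·0.0410062 = 0.0225534] × [0.010149] = 0.000228896
Multiply by the mixture weights:
  π_A·f_A = 0.24 × 0.00214027 = 0.000513665
  π_B·f_B = 0.38 × 0.00177868 = 0.000675898
  π_C·f_C = 0.38 × 0.000228896 = 8.69804e-05
Normaliser: 0.000513665 + 0.000675898 + 8.69804e-05 = 0.00127654
Responsibility of Segment A: 0.000513665 / 0.00127654 ≈ 0.402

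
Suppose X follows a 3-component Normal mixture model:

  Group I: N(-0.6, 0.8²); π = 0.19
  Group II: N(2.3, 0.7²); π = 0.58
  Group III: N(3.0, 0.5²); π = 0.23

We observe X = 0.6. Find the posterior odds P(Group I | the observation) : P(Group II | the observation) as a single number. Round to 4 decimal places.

1.7761

Posterior odds = (w_i f_i(x)) / (w_j f_j(x)); the normalising sum cancels.
Evaluate each component's likelihood at the observed value:
  L_I = 0.161897
  L_II = 0.0298598
  L_III = 7.9226e-06
0.0307604 / 0.0173187 ≈ 1.7761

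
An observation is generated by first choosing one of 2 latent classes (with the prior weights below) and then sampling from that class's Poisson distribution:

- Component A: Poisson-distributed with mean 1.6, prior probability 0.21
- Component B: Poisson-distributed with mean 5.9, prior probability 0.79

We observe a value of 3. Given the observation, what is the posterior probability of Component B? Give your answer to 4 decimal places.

The responsibility of component k is π_k f_k(x) divided by Σ_j π_j f_j(x).
Poisson probabilities:
  p_A = e^(−1.6)·1.6^3/3! = 0.137828
  p_B = e^(−5.9)·5.9^3/3! = 0.0937707
Multiply by the mixture weights:
  π_A·p_A = 0.21 × 0.137828 = 0.0289439
  π_B·p_B = 0.79 × 0.0937707 = 0.0740789
Normaliser: 0.0289439 + 0.0740789 = 0.103023
P(Component B | 3) ≈ 0.7191

0.7191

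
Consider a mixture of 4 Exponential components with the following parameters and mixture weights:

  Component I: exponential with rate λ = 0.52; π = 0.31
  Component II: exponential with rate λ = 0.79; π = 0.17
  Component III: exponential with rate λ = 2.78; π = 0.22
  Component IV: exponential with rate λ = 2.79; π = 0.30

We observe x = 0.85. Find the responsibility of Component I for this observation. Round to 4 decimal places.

0.3365

The responsibility of component k is P(Z=k) f_k(x) divided by Σ_j P(Z=j) f_j(x).
Evaluate each component's likelihood at the observed value:
  p_I = 0.33423
  p_II = 0.403644
  p_III = 0.261702
  p_IV = 0.26042
Unnormalised posteriors:
  P(Z=I)·p_I = 0.31 × 0.33423 = 0.103611
  P(Z=II)·p_II = 0.17 × 0.403644 = 0.0686195
  P(Z=III)·p_III = 0.22 × 0.261702 = 0.0575744
  P(Z=IV)·p_IV = 0.30 × 0.26042 = 0.0781261
Denominator: 0.103611 + 0.0686195 + 0.0575744 + 0.0781261 = 0.307931
P(Component I | x) ≈ 0.3365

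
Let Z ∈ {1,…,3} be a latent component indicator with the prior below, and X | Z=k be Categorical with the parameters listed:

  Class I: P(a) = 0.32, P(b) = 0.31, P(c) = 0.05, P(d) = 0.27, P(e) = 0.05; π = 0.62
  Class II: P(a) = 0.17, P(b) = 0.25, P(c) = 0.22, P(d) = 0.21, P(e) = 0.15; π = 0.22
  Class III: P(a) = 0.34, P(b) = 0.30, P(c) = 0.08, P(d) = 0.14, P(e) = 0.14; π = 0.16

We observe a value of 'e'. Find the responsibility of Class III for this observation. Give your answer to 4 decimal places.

0.2593

By Bayes' theorem, P(k | x) = π_k f_k(x) / Σ_j π_j f_j(x).
Categorical probabilities:
  f_I = P(e | comp) = 0.05
  f_II = P(e | comp) = 0.15
  f_III = P(e | comp) = 0.14
Multiply by the mixture weights:
  π_I·f_I = 0.62 × 0.05 = 0.031
  π_II·f_II = 0.22 × 0.15 = 0.033
  π_III·f_III = 0.16 × 0.14 = 0.0224
Evidence: 0.031 + 0.033 + 0.0224 = 0.0864
So the posterior for Class III is 0.0224 / 0.0864 ≈ 0.2593.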